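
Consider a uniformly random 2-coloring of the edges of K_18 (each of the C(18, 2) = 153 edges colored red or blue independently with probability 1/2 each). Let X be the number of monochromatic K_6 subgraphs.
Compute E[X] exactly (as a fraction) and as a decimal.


Let X = Σ_S X_S over the C(18, 6) = 18564 subsets S of size 6, where X_S = 1 if the K_6 on S is monochromatic.
For a fixed S, the K_6 on S has C(6, 2) = 15 edges. P[all 15 edges red] = (1/2)^15, and likewise for blue, so P[monochromatic] = 2·(1/2)^15 = 2^{1 − 15} = 1/16384.
Summing: E[X] = C(18, 6) · 2^{1 − 15} = 18564 · 1/16384 = 4641/4096.
Numerically: E[X] ≈ 1.133.

E[X] = C(18,6)·2^(1−C(6,2)) = 4641/4096 ≈ 1.133.


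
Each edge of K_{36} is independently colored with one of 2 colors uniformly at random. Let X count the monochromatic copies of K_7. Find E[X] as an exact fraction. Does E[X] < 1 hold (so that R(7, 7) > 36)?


E[X] = C(36, 7) · 2^{1 − 21} = 8347680 · 2^{−20} = 8347680/1048576.
As a reduced fraction: E[X] = 260865/32768 ≈ 7.960968.
Is E[X] < 1? NO.
Since E[X] ≥ 1, the first-moment bound is inconclusive at n = 36; it does NOT by itself certify R(7, 7) > 36.

E[X] = 260865/32768 ≈ 7.960968; E[X] ≥ 1; first-moment method inconclusive here.


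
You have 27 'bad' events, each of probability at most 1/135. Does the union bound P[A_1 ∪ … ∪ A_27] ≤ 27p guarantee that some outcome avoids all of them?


Union bound: P[∪_{i=1}^{27} A_i] ≤ Σ_i P[A_i] ≤ 27·p = 27·(1/135) = 1/5.
Numerically: 1/5 ≈ 0.20000.
Is 1/5 < 1? YES.
Since P[∪ A_i] ≤ 1/5 < 1, the complement has P[∩ A_i^c] ≥ 1 − 1/5 = 4/5 > 0, so some outcome avoids every A_i.

27·p = 1/5 ≈ 0.20000; existence CERTIFIED by the union bound.


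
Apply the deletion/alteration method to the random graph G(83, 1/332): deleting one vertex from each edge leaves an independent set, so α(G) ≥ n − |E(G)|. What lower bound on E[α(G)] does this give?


E[|E(G)|] = C(83, 2)·p = 3403 · (1/332) = 41/4.
E[α(G)] ≥ n − E[|E(G)|] = 83 − 41/4 = 291/4.
Numerically: ≈ 72.75000.
(This is only a lower bound; the true E[α(G)] may be larger.)

E[α(G)] ≥ 291/4 ≈ 72.75000.


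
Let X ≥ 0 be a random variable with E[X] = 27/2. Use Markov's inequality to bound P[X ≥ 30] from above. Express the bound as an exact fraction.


μ = E[X] = 27/2, a = 30.
Markov: P[X ≥ 30] ≤ μ/a = (27/2)/30 = 9/20.
Numerically: ≈ 0.450000.
(Since a = 30 > μ = 13.500000, the bound 9/20 is < 1 and informative.)

P[X ≥ 30] ≤ 9/20 ≈ 0.450000.


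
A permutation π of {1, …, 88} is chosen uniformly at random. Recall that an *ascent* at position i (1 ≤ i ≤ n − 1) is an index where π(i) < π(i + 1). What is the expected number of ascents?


Write X = Σ X_I over i = 1, …, 87, with X_I the indicator of one ascent.
There are 87 indicators.
For each fixed i, the pair (π(i), π(i+1)) is a uniformly random ordered pair of distinct values from {1, …, 88}; by symmetry P[π(i) < π(i+1)] = 1/2.
By linearity: E[X] = 87 · (1/2) = (88 − 1) · (1/2) = 87/2 ≈ 43.500.

E[X] = 87/2 = 43.500.


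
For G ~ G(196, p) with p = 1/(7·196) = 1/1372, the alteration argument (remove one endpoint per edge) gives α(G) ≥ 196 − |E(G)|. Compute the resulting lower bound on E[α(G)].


E[|E(G)|] = C(196, 2)·p = 19110 · (1/1372) = 195/14.
E[α(G)] ≥ n − E[|E(G)|] = 196 − 195/14 = 2549/14.
Numerically: ≈ 182.071429.
(This is only a lower bound; the true E[α(G)] may be larger.)

E[α(G)] ≥ 2549/14 ≈ 182.071429.


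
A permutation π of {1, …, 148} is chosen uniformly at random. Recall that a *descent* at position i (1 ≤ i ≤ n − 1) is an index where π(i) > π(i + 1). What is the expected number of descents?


Write X = Σ X_I over i = 1, …, 147, with X_I the indicator of one descent.
There are 147 indicators.
For each fixed i, the pair (π(i), π(i+1)) is a uniformly random ordered pair of distinct values from {1, …, 148}; by symmetry P[π(i) > π(i+1)] = 1/2.
By linearity: E[X] = 147 · (1/2) = (148 − 1) · (1/2) = 147/2 ≈ 73.50000.

E[X] = 147/2 = 73.50000.


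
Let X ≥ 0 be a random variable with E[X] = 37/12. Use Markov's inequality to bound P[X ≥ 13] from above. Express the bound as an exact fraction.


μ = E[X] = 37/12, a = 13.
Markov: P[X ≥ 13] ≤ μ/a = (37/12)/13 = 37/156.
Numerically: ≈ 0.237179.
(Since a = 13 > μ = 3.083333, the bound 37/156 is < 1 and informative.)

P[X ≥ 13] ≤ 37/156 ≈ 0.237179.


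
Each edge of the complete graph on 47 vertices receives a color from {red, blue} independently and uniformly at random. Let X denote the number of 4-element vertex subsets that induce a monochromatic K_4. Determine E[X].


Let X = Σ_S X_S over the C(47, 4) = 178365 subsets S of size 4, where X_S = 1 if the K_4 on S is monochromatic.
For a fixed S, the K_4 on S has C(4, 2) = 6 edges. P[all 6 edges red] = (1/2)^6, and likewise for blue, so P[monochromatic] = 2·(1/2)^6 = 2^{1 − 6} = 1/32.
By linearity of expectation: E[X] = C(47, 4) · 2^{1 − 6} = 178365 · 1/32 = 178365/32.
Numerically: E[X] ≈ 5573.9062.

E[X] = C(47,4)·2^(1−C(4,2)) = 178365/32 ≈ 5573.9062.


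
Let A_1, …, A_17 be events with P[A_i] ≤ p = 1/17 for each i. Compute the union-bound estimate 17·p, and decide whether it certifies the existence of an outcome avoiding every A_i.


Union bound: P[∪_{i=1}^{17} A_i] ≤ Σ_i P[A_i] ≤ 17·p = 17·(1/17) = 1.
Numerically: 1 ≈ 1.000000.
Is 1 < 1? NO.
Since the bound 1 is ≥ 1, the union bound is uninformative here; it does NOT by itself certify existence.

17·p = 1 ≈ 1.000000; existence NOT certified by the union bound.


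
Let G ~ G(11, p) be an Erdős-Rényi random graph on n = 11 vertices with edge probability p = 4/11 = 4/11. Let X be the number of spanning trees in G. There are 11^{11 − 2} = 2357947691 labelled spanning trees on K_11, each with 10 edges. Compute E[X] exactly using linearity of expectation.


K_11 has 11^{11 − 2} = 2357947691 labelled spanning trees.
For each such spanning tree H, let X_H = 1 if all 10 edges of H are present in G. Then P[X_H = 1] = p^{10} = (4/11)^{10} = 1048576/25937424601.
By linearity of expectation: E[X] = Σ_H E[X_H] = 2357947691 · p^{10} = 2357947691 · 1048576/25937424601 = 1048576/11.
Numerically: E[X] ≈ 9.533e+04.

E[X] = 2357947691 · (4/11)^{10} = 1048576/11 ≈ 9.533e+04.


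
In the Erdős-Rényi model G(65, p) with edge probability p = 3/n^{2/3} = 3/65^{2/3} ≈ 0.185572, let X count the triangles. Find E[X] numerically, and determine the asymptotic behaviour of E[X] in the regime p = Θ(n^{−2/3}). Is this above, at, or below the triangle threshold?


Number of potential triangles: C(65, 3) = 43680.
Each occurs with probability p³ ≈ (0.185572)³ ≈ 6.39053254e-03.
By linearity: E[X] = C(65, 3)·p³ ≈ 43680 · 6.39053254e-03 ≈ 279.138462.
Since α = 2/3 < 1, p = c/n^{2/3} ≫ 1/n is above the triangle threshold p ~ 1/n. Asymptotically E[X] ~ (c³/6)·n^{3(1−α)} = (3³/6)·n^{1} → ∞; triangles are abundant w.h.p.

E[X] ≈ 279.138462; in regime p = Θ(1/n^{2/3}) E[X] diverges (above the triangle threshold p ~ 1/n).


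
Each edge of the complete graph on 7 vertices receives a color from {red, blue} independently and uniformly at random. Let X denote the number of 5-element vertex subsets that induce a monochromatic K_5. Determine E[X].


Let X = Σ_S X_S over the C(7, 5) = 21 subsets S of size 5, where X_S = 1 if the K_5 on S is monochromatic.
For a fixed S, the K_5 on S has C(5, 2) = 10 edges. P[all 10 edges red] = (1/2)^10, and likewise for blue, so P[monochromatic] = 2·(1/2)^10 = 2^{1 − 10} = 1/512.
Summing: E[X] = C(7, 5) · 2^{1 − 10} = 21 · 1/512 = 21/512.
Numerically: E[X] ≈ 0.04102.

E[X] = C(7,5)·2^(1−C(5,2)) = 21/512 ≈ 0.04102.


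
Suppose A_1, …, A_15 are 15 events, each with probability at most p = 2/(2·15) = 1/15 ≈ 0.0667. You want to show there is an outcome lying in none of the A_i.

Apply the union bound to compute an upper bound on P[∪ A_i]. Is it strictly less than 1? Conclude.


Union bound: P[∪_{i=1}^{15} A_i] ≤ Σ_i P[A_i] ≤ 15·p = 15·(1/15) = 1.
Numerically: 1 ≈ 1.0000.
Is 1 < 1? NO.
Since the bound 1 is ≥ 1, the union bound is uninformative here; it does NOT by itself certify existence.

15·p = 1 ≈ 1.0000; existence NOT certified by the union bound.


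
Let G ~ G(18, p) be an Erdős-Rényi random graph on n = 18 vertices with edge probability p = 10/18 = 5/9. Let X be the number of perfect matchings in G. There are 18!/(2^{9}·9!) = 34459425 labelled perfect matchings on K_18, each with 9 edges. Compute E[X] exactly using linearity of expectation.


K_18 has 18!/(2^{9}·9!) = 34459425 labelled perfect matchings.
For each such perfect matching H, let X_H = 1 if all 9 edges of H are present in G. Then P[X_H = 1] = p^{9} = (5/9)^{9} = 1953125/387420489.
Summing the indicators: E[X] = Σ_H E[X_H] = 34459425 · p^{9} = 34459425 · 1953125/387420489 = 830908203125/4782969.
Numerically: E[X] ≈ 173722.

E[X] = 34459425 · (5/9)^{9} = 830908203125/4782969 ≈ 173722.


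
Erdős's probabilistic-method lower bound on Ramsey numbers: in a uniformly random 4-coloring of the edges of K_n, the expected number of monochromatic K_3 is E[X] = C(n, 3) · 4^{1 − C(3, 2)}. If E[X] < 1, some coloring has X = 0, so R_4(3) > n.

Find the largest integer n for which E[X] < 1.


We need C(n, 3) · 4^{1 − 3} < 1, i.e. C(n, 3) < 4^{3 − 1} = 16.
Check values of n near the boundary:
  n = 3: C(3, 3) = 1; 1 < 16? YES
  n = 4: C(4, 3) = 4; 4 < 16? YES
  n = 5: C(5, 3) = 10; 10 < 16? YES
  n = 6: C(6, 3) = 20; 20 < 16? NO
  n = 7: C(7, 3) = 35; 35 < 16? NO
The largest n with C(n, 3) < 16 is n = 5 (where E[X] = 5/8 ≈ 0.62500). Hence R_4(3) > 5, i.e. R_4(3) ≥ 6.

Largest n = 5; hence R_4(3) > 5.


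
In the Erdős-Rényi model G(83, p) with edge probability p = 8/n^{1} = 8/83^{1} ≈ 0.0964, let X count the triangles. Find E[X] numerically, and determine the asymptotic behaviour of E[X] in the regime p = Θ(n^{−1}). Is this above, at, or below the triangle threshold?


Number of potential triangles: C(83, 3) = 91881.
Each occurs with probability p³ ≈ (0.0964)³ ≈ 8.95438e-04.
By linearity: E[X] = C(83, 3)·p³ ≈ 91881 · 8.95438e-04 ≈ 82.274.
Here α = 1, so p = 8/n is exactly at the triangle threshold p ~ 1/n. Asymptotically E[X] → c³/6 = 8³/6 = 256/3 ≈ 85.333, a bounded constant. In this regime the triangle count is asymptotically Poisson(c³/6).

E[X] ≈ 82.274; in regime p = Θ(1/n^{1}) E[X] stays bounded (at the triangle threshold p ~ 1/n).


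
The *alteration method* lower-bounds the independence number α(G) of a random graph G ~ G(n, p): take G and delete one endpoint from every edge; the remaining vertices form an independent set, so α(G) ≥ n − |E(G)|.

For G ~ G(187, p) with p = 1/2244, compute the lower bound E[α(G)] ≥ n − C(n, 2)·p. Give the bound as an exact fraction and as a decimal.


E[|E(G)|] = C(187, 2)·p = 17391 · (1/2244) = 31/4.
E[α(G)] ≥ n − E[|E(G)|] = 187 − 31/4 = 717/4.
Numerically: ≈ 179.2500.
(This is only a lower bound; the true E[α(G)] may be larger.)

E[α(G)] ≥ 717/4 ≈ 179.2500.


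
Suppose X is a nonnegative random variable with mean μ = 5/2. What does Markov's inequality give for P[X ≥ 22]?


μ = E[X] = 5/2, a = 22.
Markov: P[X ≥ 22] ≤ μ/a = (5/2)/22 = 5/44.
Numerically: ≈ 0.11364.
(Since a = 22 > μ = 2.50000, the bound 5/44 is < 1 and informative.)

P[X ≥ 22] ≤ 5/44 ≈ 0.11364.


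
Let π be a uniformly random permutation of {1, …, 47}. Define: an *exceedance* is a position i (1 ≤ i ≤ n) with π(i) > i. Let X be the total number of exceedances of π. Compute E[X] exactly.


Write X = Σ_{i=1}^{47} X_i, where X_i = 1_{π(i) > i}.
For each fixed i, π(i) is uniform over {1, …, 47} (marginal of a uniform permutation), so P[π(i) > i] = (n − i)/n. Summing: Σ_{i=1}^{47} (n − i)/n = (0 + 1 + … + 46)/47 = 47(47 − 1)/(2·47) = (47 − 1)/2.
Hence E[X] = Σ_{i=1}^{47} (47 − i)/47 = 23 ≈ 23.000.

E[X] = 23 = 23.000.


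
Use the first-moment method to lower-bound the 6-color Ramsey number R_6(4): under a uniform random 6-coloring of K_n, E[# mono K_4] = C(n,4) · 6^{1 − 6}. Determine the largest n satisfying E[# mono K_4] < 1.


We need C(n, 4) · 6^{1 − 6} < 1, i.e. C(n, 4) < 6^{6 − 1} = 7776.
Check values of n near the boundary:
  n = 17: C(17, 4) = 2380; 2380 < 7776? YES
  n = 18: C(18, 4) = 3060; 3060 < 7776? YES
  n = 19: C(19, 4) = 3876; 3876 < 7776? YES
  n = 20: C(20, 4) = 4845; 4845 < 7776? YES
  n = 21: C(21, 4) = 5985; 5985 < 7776? YES
  n = 22: C(22, 4) = 7315; 7315 < 7776? YES
  n = 23: C(23, 4) = 8855; 8855 < 7776? NO
  n = 24: C(24, 4) = 10626; 10626 < 7776? NO
The largest n with C(n, 4) < 7776 is n = 22 (where E[X] = 7315/7776 ≈ 0.9407). Hence R_6(4) > 22, i.e. R_6(4) ≥ 23.

Largest n = 22; hence R_6(4) > 22.


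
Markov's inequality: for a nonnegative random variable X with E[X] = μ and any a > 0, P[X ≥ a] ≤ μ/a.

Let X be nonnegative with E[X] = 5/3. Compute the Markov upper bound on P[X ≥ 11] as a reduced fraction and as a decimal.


μ = E[X] = 5/3, a = 11.
Markov: P[X ≥ 11] ≤ μ/a = (5/3)/11 = 5/33.
Numerically: ≈ 0.15152.
(Since a = 11 > μ = 1.66667, the bound 5/33 is < 1 and informative.)

P[X ≥ 11] ≤ 5/33 ≈ 0.15152.


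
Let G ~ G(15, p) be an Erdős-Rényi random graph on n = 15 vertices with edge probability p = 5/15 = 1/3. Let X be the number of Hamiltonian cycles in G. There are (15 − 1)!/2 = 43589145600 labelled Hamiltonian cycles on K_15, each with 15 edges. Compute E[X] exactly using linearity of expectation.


K_15 has (15 − 1)!/2 = 43589145600 labelled Hamiltonian cycles.
For each such Hamiltonian cycle H, let X_H = 1 if all 15 edges of H are present in G. Then P[X_H = 1] = p^{15} = (1/3)^{15} = 1/14348907.
Summing the indicators: E[X] = Σ_H E[X_H] = 43589145600 · p^{15} = 43589145600 · 1/14348907 = 179379200/59049.
Numerically: E[X] ≈ 3037.8.

E[X] = 43589145600 · (1/3)^{15} = 179379200/59049 ≈ 3037.8.


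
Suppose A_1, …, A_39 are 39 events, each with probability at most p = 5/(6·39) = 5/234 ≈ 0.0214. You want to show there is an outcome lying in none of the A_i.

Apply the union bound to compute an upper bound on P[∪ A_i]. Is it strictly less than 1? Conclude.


Union bound: P[∪_{i=1}^{39} A_i] ≤ Σ_i P[A_i] ≤ 39·p = 39·(5/234) = 5/6.
Numerically: 5/6 ≈ 0.8333.
Is 5/6 < 1? YES.
Since P[∪ A_i] ≤ 5/6 < 1, the complement has P[∩ A_i^c] ≥ 1 − 5/6 = 1/6 > 0, so some outcome avoids every A_i.

39·p = 5/6 ≈ 0.8333; existence CERTIFIED by the union bound.


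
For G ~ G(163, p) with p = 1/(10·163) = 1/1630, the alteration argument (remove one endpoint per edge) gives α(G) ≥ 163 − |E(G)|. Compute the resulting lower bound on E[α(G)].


E[|E(G)|] = C(163, 2)·p = 13203 · (1/1630) = 81/10.
E[α(G)] ≥ n − E[|E(G)|] = 163 − 81/10 = 1549/10.
Numerically: ≈ 154.900.
(This is only a lower bound; the true E[α(G)] may be larger.)

E[α(G)] ≥ 1549/10 ≈ 154.900.


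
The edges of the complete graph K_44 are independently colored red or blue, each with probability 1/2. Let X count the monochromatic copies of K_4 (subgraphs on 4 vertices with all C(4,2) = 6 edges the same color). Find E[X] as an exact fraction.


Let X = Σ_S X_S over the C(44, 4) = 135751 subsets S of size 4, where X_S = 1 if the K_4 on S is monochromatic.
For a fixed S, the K_4 on S has C(4, 2) = 6 edges. P[all 6 edges red] = (1/2)^6, and likewise for blue, so P[monochromatic] = 2·(1/2)^6 = 2^{1 − 6} = 1/32.
Summing: E[X] = C(44, 4) · 2^{1 − 6} = 135751 · 1/32 = 135751/32.
Numerically: E[X] ≈ 4242.219.

E[X] = C(44,4)·2^(1−C(4,2)) = 135751/32 ≈ 4242.219.


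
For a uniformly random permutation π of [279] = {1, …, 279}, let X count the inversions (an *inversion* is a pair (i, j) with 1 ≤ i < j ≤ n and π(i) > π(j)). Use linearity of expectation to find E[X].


Write X = Σ X_I over the C(279, 2) = 38781 pairs i < j, with X_I the indicator of one inversion.
There are 38781 indicators.
For each fixed pair i < j, the values π(i) and π(j) are two distinct elements of {1, …, 279} in uniformly random order; by symmetry P[π(i) > π(j)] = 1/2.
By linearity: E[X] = 38781 · (1/2) = C(279, 2) · (1/2) = 38781/2 = 38781/2 ≈ 19390.500.

E[X] = 38781/2 = 19390.500.


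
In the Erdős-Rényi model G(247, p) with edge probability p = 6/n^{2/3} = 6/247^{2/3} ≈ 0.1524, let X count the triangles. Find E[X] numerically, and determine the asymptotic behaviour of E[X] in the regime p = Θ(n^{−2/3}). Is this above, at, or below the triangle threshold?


Number of potential triangles: C(247, 3) = 2481115.
Each occurs with probability p³ ≈ (0.1524)³ ≈ 3.540461e-03.
By linearity: E[X] = C(247, 3)·p³ ≈ 2481115 · 3.540461e-03 ≈ 8784.2915.
Since α = 2/3 < 1, p = c/n^{2/3} ≫ 1/n is above the triangle threshold p ~ 1/n. Asymptotically E[X] ~ (c³/6)·n^{3(1−α)} = (6³/6)·n^{1} → ∞; triangles are abundant w.h.p.

E[X] ≈ 8784.2915; in regime p = Θ(1/n^{2/3}) E[X] diverges (above the triangle threshold p ~ 1/n).


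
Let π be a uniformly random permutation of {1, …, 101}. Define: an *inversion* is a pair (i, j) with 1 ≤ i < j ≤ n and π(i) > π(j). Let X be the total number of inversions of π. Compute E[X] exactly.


Write X = Σ X_I over the C(101, 2) = 5050 pairs i < j, with X_I the indicator of one inversion.
There are 5050 indicators.
For each fixed pair i < j, the values π(i) and π(j) are two distinct elements of {1, …, 101} in uniformly random order; by symmetry P[π(i) > π(j)] = 1/2.
By linearity: E[X] = 5050 · (1/2) = C(101, 2) · (1/2) = 5050/2 = 2525 ≈ 2525.0000.

E[X] = 2525 = 2525.0000.


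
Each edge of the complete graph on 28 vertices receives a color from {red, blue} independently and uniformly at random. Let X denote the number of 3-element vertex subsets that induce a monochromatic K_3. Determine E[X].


Let X = Σ_S X_S over the C(28, 3) = 3276 subsets S of size 3, where X_S = 1 if the K_3 on S is monochromatic.
For a fixed S, the K_3 on S has C(3, 2) = 3 edges. P[all 3 edges red] = (1/2)^3, and likewise for blue, so P[monochromatic] = 2·(1/2)^3 = 2^{1 − 3} = 1/4.
By linearity: E[X] = C(28, 3) · 2^{1 − 3} = 3276 · 1/4 = 819.
Numerically: E[X] ≈ 819.000000.

E[X] = C(28,3)·2^(1−C(3,2)) = 819 ≈ 819.000000.


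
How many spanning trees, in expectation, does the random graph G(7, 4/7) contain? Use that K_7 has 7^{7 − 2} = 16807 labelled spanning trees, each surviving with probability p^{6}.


K_7 has 7^{7 − 2} = 16807 labelled spanning trees.
For each such spanning tree H, let X_H = 1 if all 6 edges of H are present in G. Then P[X_H = 1] = p^{6} = (4/7)^{6} = 4096/117649.
By linearity: E[X] = Σ_H E[X_H] = 16807 · p^{6} = 16807 · 4096/117649 = 4096/7.
Numerically: E[X] ≈ 585.14.

E[X] = 16807 · (4/7)^{6} = 4096/7 ≈ 585.14.


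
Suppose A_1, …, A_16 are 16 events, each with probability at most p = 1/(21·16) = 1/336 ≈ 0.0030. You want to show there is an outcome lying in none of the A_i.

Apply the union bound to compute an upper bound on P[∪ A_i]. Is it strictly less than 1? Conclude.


Union bound: P[∪_{i=1}^{16} A_i] ≤ Σ_i P[A_i] ≤ 16·p = 16·(1/336) = 1/21.
Numerically: 1/21 ≈ 0.0476.
Is 1/21 < 1? YES.
Since P[∪ A_i] ≤ 1/21 < 1, the complement has P[∩ A_i^c] ≥ 1 − 1/21 = 20/21 > 0, so some outcome avoids every A_i.

16·p = 1/21 ≈ 0.0476; existence CERTIFIED by the union bound.


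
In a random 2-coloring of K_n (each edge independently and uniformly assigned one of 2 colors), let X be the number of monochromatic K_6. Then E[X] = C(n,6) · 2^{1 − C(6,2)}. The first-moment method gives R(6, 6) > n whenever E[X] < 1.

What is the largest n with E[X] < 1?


We need C(n, 6) · 2^{1 − 15} < 1, i.e. C(n, 6) < 2^{15 − 1} = 16384.
Check values of n near the boundary:
  n = 14: C(14, 6) = 3003; 3003 < 16384? YES
  n = 15: C(15, 6) = 5005; 5005 < 16384? YES
  n = 16: C(16, 6) = 8008; 8008 < 16384? YES
  n = 17: C(17, 6) = 12376; 12376 < 16384? YES
  n = 18: C(18, 6) = 18564; 18564 < 16384? NO
  n = 19: C(19, 6) = 27132; 27132 < 16384? NO
  n = 20: C(20, 6) = 38760; 38760 < 16384? NO
The largest n with C(n, 6) < 16384 is n = 17 (where E[X] = 1547/2048 ≈ 0.755). Hence R(6, 6) > 17, i.e. R(6, 6) ≥ 18.

Largest n = 17; hence R(6, 6) > 17.


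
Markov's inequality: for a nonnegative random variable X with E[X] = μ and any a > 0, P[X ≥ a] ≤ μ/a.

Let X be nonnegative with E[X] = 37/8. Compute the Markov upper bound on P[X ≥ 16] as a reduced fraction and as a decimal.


μ = E[X] = 37/8, a = 16.
Markov: P[X ≥ 16] ≤ μ/a = (37/8)/16 = 37/128.
Numerically: ≈ 0.28906.
(Since a = 16 > μ = 4.62500, the bound 37/128 is < 1 and informative.)

P[X ≥ 16] ≤ 37/128 ≈ 0.28906.


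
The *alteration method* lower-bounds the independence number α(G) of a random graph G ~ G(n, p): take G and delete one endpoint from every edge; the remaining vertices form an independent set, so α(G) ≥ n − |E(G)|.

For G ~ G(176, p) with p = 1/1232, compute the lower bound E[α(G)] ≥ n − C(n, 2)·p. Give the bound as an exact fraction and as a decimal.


E[|E(G)|] = C(176, 2)·p = 15400 · (1/1232) = 25/2.
E[α(G)] ≥ n − E[|E(G)|] = 176 − 25/2 = 327/2.
Numerically: ≈ 163.5000.
(This is only a lower bound; the true E[α(G)] may be larger.)

E[α(G)] ≥ 327/2 ≈ 163.5000.


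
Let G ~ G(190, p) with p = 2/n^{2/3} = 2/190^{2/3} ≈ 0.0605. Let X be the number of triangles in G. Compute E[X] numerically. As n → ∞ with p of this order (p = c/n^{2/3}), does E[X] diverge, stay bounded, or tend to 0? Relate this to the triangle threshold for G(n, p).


Number of potential triangles: C(190, 3) = 1125180.
Each occurs with probability p³ ≈ (0.0605)³ ≈ 2.21607e-04.
By linearity: E[X] = C(190, 3)·p³ ≈ 1125180 · 2.21607e-04 ≈ 249.347.
Since α = 2/3 < 1, p = c/n^{2/3} ≫ 1/n is above the triangle threshold p ~ 1/n. Asymptotically E[X] ~ (c³/6)·n^{3(1−α)} = (2³/6)·n^{1} → ∞; triangles are abundant w.h.p.

E[X] ≈ 249.347; in regime p = Θ(1/n^{2/3}) E[X] diverges (above the triangle threshold p ~ 1/n).


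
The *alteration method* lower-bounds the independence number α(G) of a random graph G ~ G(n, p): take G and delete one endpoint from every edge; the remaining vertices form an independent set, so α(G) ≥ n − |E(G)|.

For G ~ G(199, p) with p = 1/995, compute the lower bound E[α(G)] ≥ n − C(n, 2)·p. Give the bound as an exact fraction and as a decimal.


E[|E(G)|] = C(199, 2)·p = 19701 · (1/995) = 99/5.
E[α(G)] ≥ n − E[|E(G)|] = 199 − 99/5 = 896/5.
Numerically: ≈ 179.20000.
(This is only a lower bound; the true E[α(G)] may be larger.)

E[α(G)] ≥ 896/5 ≈ 179.20000.


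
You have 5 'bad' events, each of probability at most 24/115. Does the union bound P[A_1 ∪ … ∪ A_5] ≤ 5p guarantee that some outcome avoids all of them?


Union bound: P[∪_{i=1}^{5} A_i] ≤ Σ_i P[A_i] ≤ 5·p = 5·(24/115) = 24/23.
Numerically: 24/23 ≈ 1.04348.
Is 24/23 < 1? NO.
Since the bound 24/23 is ≥ 1, the union bound is uninformative here; it does NOT by itself certify existence.

5·p = 24/23 ≈ 1.04348; existence NOT certified by the union bound.


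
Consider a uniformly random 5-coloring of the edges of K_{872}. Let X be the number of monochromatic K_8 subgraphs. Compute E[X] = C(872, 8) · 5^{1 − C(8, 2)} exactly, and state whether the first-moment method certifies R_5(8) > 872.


E[X] = C(872, 8) · 5^{1 − 28} = 8028343903111291045 · 5^{−27} = 8028343903111291045/7450580596923828125.
As a reduced fraction: E[X] = 1605668780622258209/1490116119384765625 ≈ 1.0775.
Is E[X] < 1? NO.
Since E[X] ≥ 1, the first-moment bound is inconclusive at n = 872; it does NOT by itself certify R_5(8) > 872.

E[X] = 1605668780622258209/1490116119384765625 ≈ 1.0775; E[X] ≥ 1; first-moment method inconclusive here.


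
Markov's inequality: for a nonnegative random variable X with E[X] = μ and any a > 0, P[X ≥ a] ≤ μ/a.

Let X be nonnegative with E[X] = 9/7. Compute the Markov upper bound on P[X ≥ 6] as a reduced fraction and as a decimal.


μ = E[X] = 9/7, a = 6.
Markov: P[X ≥ 6] ≤ μ/a = (9/7)/6 = 3/14.
Numerically: ≈ 0.2143.
(Since a = 6 > μ = 1.2857, the bound 3/14 is < 1 and informative.)

P[X ≥ 6] ≤ 3/14 ≈ 0.2143.


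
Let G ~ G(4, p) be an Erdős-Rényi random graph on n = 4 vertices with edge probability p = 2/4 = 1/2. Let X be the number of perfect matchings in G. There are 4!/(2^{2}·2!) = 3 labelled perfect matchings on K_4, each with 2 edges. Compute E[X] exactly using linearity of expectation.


K_4 has 4!/(2^{2}·2!) = 3 labelled perfect matchings.
For each such perfect matching H, let X_H = 1 if all 2 edges of H are present in G. Then P[X_H = 1] = p^{2} = (1/2)^{2} = 1/4.
By linearity of expectation: E[X] = Σ_H E[X_H] = 3 · p^{2} = 3 · 1/4 = 3/4.
Numerically: E[X] ≈ 0.75.

E[X] = 3 · (1/2)^{2} = 3/4 ≈ 0.75.


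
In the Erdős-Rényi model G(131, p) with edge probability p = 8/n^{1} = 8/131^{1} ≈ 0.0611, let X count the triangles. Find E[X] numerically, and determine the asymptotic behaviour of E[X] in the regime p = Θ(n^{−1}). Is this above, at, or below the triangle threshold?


Number of potential triangles: C(131, 3) = 366145.
Each occurs with probability p³ ≈ (0.0611)³ ≈ 2.27749e-04.
By linearity: E[X] = C(131, 3)·p³ ≈ 366145 · 2.27749e-04 ≈ 83.389.
Here α = 1, so p = 8/n is exactly at the triangle threshold p ~ 1/n. Asymptotically E[X] → c³/6 = 8³/6 = 256/3 ≈ 85.333, a bounded constant. In this regime the triangle count is asymptotically Poisson(c³/6).

E[X] ≈ 83.389; in regime p = Θ(1/n^{1}) E[X] stays bounded (at the triangle threshold p ~ 1/n).


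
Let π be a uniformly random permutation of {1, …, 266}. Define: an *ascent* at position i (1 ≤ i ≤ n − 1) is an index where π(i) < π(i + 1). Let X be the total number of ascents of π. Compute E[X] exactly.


Write X = Σ X_I over i = 1, …, 265, with X_I the indicator of one ascent.
There are 265 indicators.
For each fixed i, the pair (π(i), π(i+1)) is a uniformly random ordered pair of distinct values from {1, …, 266}; by symmetry P[π(i) < π(i+1)] = 1/2.
By linearity: E[X] = 265 · (1/2) = (266 − 1) · (1/2) = 265/2 ≈ 132.50000.

E[X] = 265/2 = 132.50000.


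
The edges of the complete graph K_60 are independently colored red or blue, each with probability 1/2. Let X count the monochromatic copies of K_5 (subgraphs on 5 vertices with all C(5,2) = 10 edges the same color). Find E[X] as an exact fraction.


Let X = Σ_S X_S over the C(60, 5) = 5461512 subsets S of size 5, where X_S = 1 if the K_5 on S is monochromatic.
For a fixed S, the K_5 on S has C(5, 2) = 10 edges. P[all 10 edges red] = (1/2)^10, and likewise for blue, so P[monochromatic] = 2·(1/2)^10 = 2^{1 − 10} = 1/512.
By linearity: E[X] = C(60, 5) · 2^{1 − 10} = 5461512 · 1/512 = 682689/64.
Numerically: E[X] ≈ 10667.015625.

E[X] = C(60,5)·2^(1−C(5,2)) = 682689/64 ≈ 10667.015625.


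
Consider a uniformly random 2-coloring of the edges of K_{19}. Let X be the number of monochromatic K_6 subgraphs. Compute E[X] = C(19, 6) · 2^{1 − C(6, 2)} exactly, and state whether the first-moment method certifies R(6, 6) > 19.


E[X] = C(19, 6) · 2^{1 − 15} = 27132 · 2^{−14} = 27132/16384.
As a reduced fraction: E[X] = 6783/4096 ≈ 1.656006.
Is E[X] < 1? NO.
Since E[X] ≥ 1, the first-moment bound is inconclusive at n = 19; it does NOT by itself certify R(6, 6) > 19.

E[X] = 6783/4096 ≈ 1.656006; E[X] ≥ 1; first-moment method inconclusive here.


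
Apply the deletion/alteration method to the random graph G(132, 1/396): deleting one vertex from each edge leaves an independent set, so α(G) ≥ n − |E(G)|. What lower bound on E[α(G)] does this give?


E[|E(G)|] = C(132, 2)·p = 8646 · (1/396) = 131/6.
E[α(G)] ≥ n − E[|E(G)|] = 132 − 131/6 = 661/6.
Numerically: ≈ 110.16667.
(This is only a lower bound; the true E[α(G)] may be larger.)

E[α(G)] ≥ 661/6 ≈ 110.16667.


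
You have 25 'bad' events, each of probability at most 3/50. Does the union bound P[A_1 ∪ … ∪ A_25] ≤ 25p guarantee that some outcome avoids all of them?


Union bound: P[∪_{i=1}^{25} A_i] ≤ Σ_i P[A_i] ≤ 25·p = 25·(3/50) = 3/2.
Numerically: 3/2 ≈ 1.50000.
Is 3/2 < 1? NO.
Since the bound 3/2 is ≥ 1, the union bound is uninformative here; it does NOT by itself certify existence.

25·p = 3/2 ≈ 1.50000; existence NOT certified by the union bound.


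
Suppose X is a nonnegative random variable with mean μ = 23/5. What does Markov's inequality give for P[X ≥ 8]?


μ = E[X] = 23/5, a = 8.
Markov: P[X ≥ 8] ≤ μ/a = (23/5)/8 = 23/40.
Numerically: ≈ 0.575.
(Since a = 8 > μ = 4.600, the bound 23/40 is < 1 and informative.)

P[X ≥ 8] ≤ 23/40 ≈ 0.575.


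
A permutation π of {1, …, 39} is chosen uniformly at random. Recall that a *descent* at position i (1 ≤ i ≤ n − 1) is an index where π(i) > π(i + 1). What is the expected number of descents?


Write X = Σ X_I over i = 1, …, 38, with X_I the indicator of one descent.
There are 38 indicators.
For each fixed i, the pair (π(i), π(i+1)) is a uniformly random ordered pair of distinct values from {1, …, 39}; by symmetry P[π(i) > π(i+1)] = 1/2.
By linearity: E[X] = 38 · (1/2) = (39 − 1) · (1/2) = 19 ≈ 19.000000.

E[X] = 19 = 19.000000.


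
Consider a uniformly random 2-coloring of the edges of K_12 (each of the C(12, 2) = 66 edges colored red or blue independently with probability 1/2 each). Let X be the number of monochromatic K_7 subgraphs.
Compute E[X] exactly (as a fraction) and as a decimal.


Let X = Σ_S X_S over the C(12, 7) = 792 subsets S of size 7, where X_S = 1 if the K_7 on S is monochromatic.
For a fixed S, the K_7 on S has C(7, 2) = 21 edges. P[all 21 edges red] = (1/2)^21, and likewise for blue, so P[monochromatic] = 2·(1/2)^21 = 2^{1 − 21} = 1/1048576.
By linearity: E[X] = C(12, 7) · 2^{1 − 21} = 792 · 1/1048576 = 99/131072.
Numerically: E[X] ≈ 0.00076.

E[X] = C(12,7)·2^(1−C(7,2)) = 99/131072 ≈ 0.00076.


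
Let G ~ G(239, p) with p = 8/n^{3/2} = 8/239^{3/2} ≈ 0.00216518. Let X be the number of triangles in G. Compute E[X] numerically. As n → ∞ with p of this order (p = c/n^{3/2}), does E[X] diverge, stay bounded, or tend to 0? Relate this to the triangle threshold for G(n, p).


Number of potential triangles: C(239, 3) = 2246839.
Each occurs with probability p³ ≈ (0.00216518)³ ≈ 1.01503123e-08.
By linearity: E[X] = C(239, 3)·p³ ≈ 2246839 · 1.01503123e-08 ≈ 0.022806.
Since α = 3/2 > 1, p = c/n^{3/2} = o(1/n) is below the triangle threshold p ~ 1/n. Asymptotically E[X] ~ (c³/6)·n^{3(1−α)} = (8³/6)·n^{-1.5} → 0, so by Markov's inequality G has no triangles w.h.p.

E[X] ≈ 0.022806; in regime p = Θ(1/n^{3/2}) E[X] tends to 0 (below the triangle threshold p ~ 1/n).


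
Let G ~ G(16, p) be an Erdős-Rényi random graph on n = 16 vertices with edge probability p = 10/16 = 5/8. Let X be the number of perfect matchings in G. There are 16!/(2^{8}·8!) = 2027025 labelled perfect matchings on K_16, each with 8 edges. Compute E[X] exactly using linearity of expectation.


K_16 has 16!/(2^{8}·8!) = 2027025 labelled perfect matchings.
For each such perfect matching H, let X_H = 1 if all 8 edges of H are present in G. Then P[X_H = 1] = p^{8} = (5/8)^{8} = 390625/16777216.
Summing the indicators: E[X] = Σ_H E[X_H] = 2027025 · p^{8} = 2027025 · 390625/16777216 = 791806640625/16777216.
Numerically: E[X] ≈ 47195.

E[X] = 2027025 · (5/8)^{8} = 791806640625/16777216 ≈ 47195.


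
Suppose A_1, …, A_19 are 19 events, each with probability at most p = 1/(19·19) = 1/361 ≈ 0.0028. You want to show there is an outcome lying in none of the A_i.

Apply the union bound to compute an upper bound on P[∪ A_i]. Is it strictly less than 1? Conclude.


Union bound: P[∪_{i=1}^{19} A_i] ≤ Σ_i P[A_i] ≤ 19·p = 19·(1/361) = 1/19.
Numerically: 1/19 ≈ 0.0526.
Is 1/19 < 1? YES.
Since P[∪ A_i] ≤ 1/19 < 1, the complement has P[∩ A_i^c] ≥ 1 − 1/19 = 18/19 > 0, so some outcome avoids every A_i.

19·p = 1/19 ≈ 0.0526; existence CERTIFIED by the union bound.


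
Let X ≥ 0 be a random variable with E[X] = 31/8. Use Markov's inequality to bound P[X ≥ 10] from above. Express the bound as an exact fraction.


μ = E[X] = 31/8, a = 10.
Markov: P[X ≥ 10] ≤ μ/a = (31/8)/10 = 31/80.
Numerically: ≈ 0.387500.
(Since a = 10 > μ = 3.875000, the bound 31/80 is < 1 and informative.)

P[X ≥ 10] ≤ 31/80 ≈ 0.387500.


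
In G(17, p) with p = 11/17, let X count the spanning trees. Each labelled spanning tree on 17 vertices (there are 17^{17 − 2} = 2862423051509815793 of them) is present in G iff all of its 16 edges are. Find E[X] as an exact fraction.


K_17 has 17^{17 − 2} = 2862423051509815793 labelled spanning trees.
For each such spanning tree H, let X_H = 1 if all 16 edges of H are present in G. Then P[X_H = 1] = p^{16} = (11/17)^{16} = 45949729863572161/48661191875666868481.
By linearity of expectation: E[X] = Σ_H E[X_H] = 2862423051509815793 · p^{16} = 2862423051509815793 · 45949729863572161/48661191875666868481 = 45949729863572161/17.
Numerically: E[X] ≈ 2.7e+15.

E[X] = 2862423051509815793 · (11/17)^{16} = 45949729863572161/17 ≈ 2.7e+15.


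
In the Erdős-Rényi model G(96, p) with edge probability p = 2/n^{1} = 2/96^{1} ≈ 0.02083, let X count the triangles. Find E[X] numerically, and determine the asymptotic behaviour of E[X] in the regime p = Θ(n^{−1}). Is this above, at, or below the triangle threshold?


Number of potential triangles: C(96, 3) = 142880.
Each occurs with probability p³ ≈ (0.02083)³ ≈ 9.042245e-06.
By linearity: E[X] = C(96, 3)·p³ ≈ 142880 · 9.042245e-06 ≈ 1.2920.
Here α = 1, so p = 2/n is exactly at the triangle threshold p ~ 1/n. Asymptotically E[X] → c³/6 = 2³/6 = 4/3 ≈ 1.3333, a bounded constant. In this regime the triangle count is asymptotically Poisson(c³/6).

E[X] ≈ 1.2920; in regime p = Θ(1/n^{1}) E[X] stays bounded (at the triangle threshold p ~ 1/n).


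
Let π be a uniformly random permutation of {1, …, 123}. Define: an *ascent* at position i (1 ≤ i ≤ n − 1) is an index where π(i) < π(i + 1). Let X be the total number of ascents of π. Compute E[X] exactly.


Write X = Σ X_I over i = 1, …, 122, with X_I the indicator of one ascent.
There are 122 indicators.
For each fixed i, the pair (π(i), π(i+1)) is a uniformly random ordered pair of distinct values from {1, …, 123}; by symmetry P[π(i) < π(i+1)] = 1/2.
By linearity: E[X] = 122 · (1/2) = (123 − 1) · (1/2) = 61 ≈ 61.00000.

E[X] = 61 = 61.00000.


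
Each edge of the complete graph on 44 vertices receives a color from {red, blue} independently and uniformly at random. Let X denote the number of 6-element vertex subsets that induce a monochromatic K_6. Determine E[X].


Let X = Σ_S X_S over the C(44, 6) = 7059052 subsets S of size 6, where X_S = 1 if the K_6 on S is monochromatic.
For a fixed S, the K_6 on S has C(6, 2) = 15 edges. P[all 15 edges red] = (1/2)^15, and likewise for blue, so P[monochromatic] = 2·(1/2)^15 = 2^{1 − 15} = 1/16384.
Summing: E[X] = C(44, 6) · 2^{1 − 15} = 7059052 · 1/16384 = 1764763/4096.
Numerically: E[X] ≈ 430.850.

E[X] = C(44,6)·2^(1−C(6,2)) = 1764763/4096 ≈ 430.850.


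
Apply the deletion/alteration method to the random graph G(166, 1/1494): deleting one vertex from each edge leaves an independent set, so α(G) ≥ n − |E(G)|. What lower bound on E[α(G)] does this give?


E[|E(G)|] = C(166, 2)·p = 13695 · (1/1494) = 55/6.
E[α(G)] ≥ n − E[|E(G)|] = 166 − 55/6 = 941/6.
Numerically: ≈ 156.833333.
(This is only a lower bound; the true E[α(G)] may be larger.)

E[α(G)] ≥ 941/6 ≈ 156.833333.


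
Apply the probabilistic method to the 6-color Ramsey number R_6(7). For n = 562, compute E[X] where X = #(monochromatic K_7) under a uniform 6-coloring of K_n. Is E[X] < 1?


E[X] = C(562, 7) · 6^{1 − 21} = 3384017972944752 · 6^{−20} = 3384017972944752/3656158440062976.
As a reduced fraction: E[X] = 70500374436349/76169967501312 ≈ 0.925567.
Is E[X] < 1? YES.
Since E[X] < 1, there exists a 6-coloring of K_{562} with no monochromatic K_7; hence R_6(7) > 562.

E[X] = 70500374436349/76169967501312 ≈ 0.925567; E[X] < 1, so R_6(7) > 562.


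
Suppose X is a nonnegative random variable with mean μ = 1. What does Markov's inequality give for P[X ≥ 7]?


μ = E[X] = 1, a = 7.
Markov: P[X ≥ 7] ≤ μ/a = (1)/7 = 1/7.
Numerically: ≈ 0.142857.
(Since a = 7 > μ = 1.000000, the bound 1/7 is < 1 and informative.)

P[X ≥ 7] ≤ 1/7 ≈ 0.142857.


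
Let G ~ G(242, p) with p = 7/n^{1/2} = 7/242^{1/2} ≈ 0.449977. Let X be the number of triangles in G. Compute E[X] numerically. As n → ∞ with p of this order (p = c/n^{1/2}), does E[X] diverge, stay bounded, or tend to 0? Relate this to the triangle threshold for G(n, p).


Number of potential triangles: C(242, 3) = 2332880.
Each occurs with probability p³ ≈ (0.449977)³ ≈ 9.11110541e-02.
By linearity: E[X] = C(242, 3)·p³ ≈ 2332880 · 9.11110541e-02 ≈ 212551.155830.
Since α = 1/2 < 1, p = c/n^{1/2} ≫ 1/n is above the triangle threshold p ~ 1/n. Asymptotically E[X] ~ (c³/6)·n^{3(1−α)} = (7³/6)·n^{1.5} → ∞; triangles are abundant w.h.p.

E[X] ≈ 212551.155830; in regime p = Θ(1/n^{1/2}) E[X] diverges (above the triangle threshold p ~ 1/n).


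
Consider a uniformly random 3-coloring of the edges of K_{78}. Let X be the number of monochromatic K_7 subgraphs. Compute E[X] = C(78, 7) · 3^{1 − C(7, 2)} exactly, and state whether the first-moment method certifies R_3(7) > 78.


E[X] = C(78, 7) · 3^{1 − 21} = 2641902120 · 3^{−20} = 2641902120/3486784401.
As a reduced fraction: E[X] = 293544680/387420489 ≈ 0.7576901.
Is E[X] < 1? YES.
Since E[X] < 1, there exists a 3-coloring of K_{78} with no monochromatic K_7; hence R_3(7) > 78.

E[X] = 293544680/387420489 ≈ 0.7576901; E[X] < 1, so R_3(7) > 78.


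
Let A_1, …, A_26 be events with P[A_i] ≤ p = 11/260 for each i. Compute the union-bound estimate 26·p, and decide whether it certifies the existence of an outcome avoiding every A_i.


Union bound: P[∪_{i=1}^{26} A_i] ≤ Σ_i P[A_i] ≤ 26·p = 26·(11/260) = 11/10.
Numerically: 11/10 ≈ 1.1000000.
Is 11/10 < 1? NO.
Since the bound 11/10 is ≥ 1, the union bound is uninformative here; it does NOT by itself certify existence.

26·p = 11/10 ≈ 1.1000000; existence NOT certified by the union bound.


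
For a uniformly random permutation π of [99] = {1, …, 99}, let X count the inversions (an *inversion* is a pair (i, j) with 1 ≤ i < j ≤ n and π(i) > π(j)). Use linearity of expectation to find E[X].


Write X = Σ X_I over the C(99, 2) = 4851 pairs i < j, with X_I the indicator of one inversion.
There are 4851 indicators.
For each fixed pair i < j, the values π(i) and π(j) are two distinct elements of {1, …, 99} in uniformly random order; by symmetry P[π(i) > π(j)] = 1/2.
By linearity: E[X] = 4851 · (1/2) = C(99, 2) · (1/2) = 4851/2 = 4851/2 ≈ 2425.50000.

E[X] = 4851/2 = 2425.50000.


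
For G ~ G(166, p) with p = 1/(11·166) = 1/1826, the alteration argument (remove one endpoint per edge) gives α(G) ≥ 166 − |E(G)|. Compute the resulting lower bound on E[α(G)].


E[|E(G)|] = C(166, 2)·p = 13695 · (1/1826) = 15/2.
E[α(G)] ≥ n − E[|E(G)|] = 166 − 15/2 = 317/2.
Numerically: ≈ 158.50000.
(This is only a lower bound; the true E[α(G)] may be larger.)

E[α(G)] ≥ 317/2 ≈ 158.50000.


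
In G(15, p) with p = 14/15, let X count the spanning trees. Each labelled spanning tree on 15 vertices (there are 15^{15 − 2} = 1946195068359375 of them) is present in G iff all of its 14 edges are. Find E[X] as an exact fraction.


K_15 has 15^{15 − 2} = 1946195068359375 labelled spanning trees.
For each such spanning tree H, let X_H = 1 if all 14 edges of H are present in G. Then P[X_H = 1] = p^{14} = (14/15)^{14} = 11112006825558016/29192926025390625.
Summing the indicators: E[X] = Σ_H E[X_H] = 1946195068359375 · p^{14} = 1946195068359375 · 11112006825558016/29192926025390625 = 11112006825558016/15.
Numerically: E[X] ≈ 7.408e+14.

E[X] = 1946195068359375 · (14/15)^{14} = 11112006825558016/15 ≈ 7.408e+14.
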